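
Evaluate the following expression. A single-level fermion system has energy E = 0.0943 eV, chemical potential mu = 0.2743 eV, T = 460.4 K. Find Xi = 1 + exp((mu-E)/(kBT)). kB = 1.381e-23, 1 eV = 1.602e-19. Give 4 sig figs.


Step 1: (mu - E) = 0.2743 - 0.0943 = 0.18 eV
Step 2: x = (mu-E)*eV/(kB*T) = 0.18*1.602e-19/(1.381e-23*460.4) = 4.535
Step 3: exp(x) = 93.25
Step 4: Xi = 1 + 93.25 = 94.25

94.25


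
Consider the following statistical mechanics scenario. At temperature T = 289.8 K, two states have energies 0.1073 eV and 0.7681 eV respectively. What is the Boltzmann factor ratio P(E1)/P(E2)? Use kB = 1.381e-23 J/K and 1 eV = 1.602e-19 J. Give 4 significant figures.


Step 1: Compute energy difference dE = E1 - E2 = 0.1073 - 0.7681 = -0.6608 eV
Step 2: Convert to Joules: dE_J = -0.6608 * 1.602e-19 = -1.059e-19 J
Step 3: Compute exponent = -dE_J / (kB * T) = -(-1.059e-19) / (1.381e-23 * 289.8) = 26.45
Step 4: P(E1)/P(E2) = exp(26.45) = 3.072e+11

3.072e+11


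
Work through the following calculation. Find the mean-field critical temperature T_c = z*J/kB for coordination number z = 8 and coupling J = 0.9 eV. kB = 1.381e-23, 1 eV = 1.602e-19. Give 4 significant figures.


Step 1: z*J = 8*0.9 = 7.2 eV
Step 2: Convert to Joules: 7.2*1.602e-19 = 1.153e-18 J
Step 3: T_c = 1.153e-18 / 1.381e-23 = 8.352e+04 K

8.352e+04


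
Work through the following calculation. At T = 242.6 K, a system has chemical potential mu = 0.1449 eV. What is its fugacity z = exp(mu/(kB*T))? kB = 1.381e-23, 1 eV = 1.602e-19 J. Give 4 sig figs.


Step 1: Convert mu to Joules: 0.1449*1.602e-19 = 2.321e-20 J
Step 2: kB*T = 1.381e-23*242.6 = 3.35e-21 J
Step 3: mu/(kB*T) = 6.929
Step 4: z = exp(6.929) = 1021

1021


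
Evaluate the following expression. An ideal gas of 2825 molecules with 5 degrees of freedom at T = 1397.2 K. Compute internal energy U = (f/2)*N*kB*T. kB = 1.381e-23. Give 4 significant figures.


Step 1: f/2 = 5/2 = 2.5
Step 2: N*kB*T = 2825*1.381e-23*1397.2 = 5.451e-17
Step 3: U = 2.5 * 5.451e-17 = 1.363e-16 J

1.363e-16


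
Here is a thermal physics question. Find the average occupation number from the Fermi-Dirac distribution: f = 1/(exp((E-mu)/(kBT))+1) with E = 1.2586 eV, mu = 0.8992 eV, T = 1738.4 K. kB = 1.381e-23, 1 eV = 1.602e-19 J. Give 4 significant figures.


Step 1: (E - mu) = 1.2586 - 0.8992 = 0.3594 eV
Step 2: Convert: (E-mu)*eV = 5.758e-20 J
Step 3: x = (E-mu)*eV/(kB*T) = 2.398
Step 4: f = 1/(exp(2.398)+1) = 0.08331

0.08331


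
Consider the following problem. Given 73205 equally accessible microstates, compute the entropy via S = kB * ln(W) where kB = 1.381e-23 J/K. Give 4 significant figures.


Step 1: ln(W) = ln(73205) = 11.2
Step 2: S = kB * ln(W) = 1.381e-23 * 11.2
Step 3: S = 1.547e-22 J/K

1.547e-22


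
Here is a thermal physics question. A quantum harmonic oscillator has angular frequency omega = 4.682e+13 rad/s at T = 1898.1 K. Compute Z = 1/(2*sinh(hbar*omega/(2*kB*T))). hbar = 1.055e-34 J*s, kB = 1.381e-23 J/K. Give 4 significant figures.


Step 1: Compute x = hbar*omega/(kB*T) = 1.055e-34*4.682e+13/(1.381e-23*1898.1) = 0.1884
Step 2: x/2 = 0.09422
Step 3: sinh(x/2) = 0.09436
Step 4: Z = 1/(2*0.09436) = 5.299

5.299


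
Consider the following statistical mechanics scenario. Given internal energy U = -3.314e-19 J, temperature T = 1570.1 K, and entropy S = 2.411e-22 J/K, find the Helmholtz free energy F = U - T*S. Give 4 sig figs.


Step 1: T*S = 1570.1 * 2.411e-22 = 3.786e-19 J
Step 2: F = U - T*S = -3.314e-19 - 3.786e-19
Step 3: F = -7.1e-19 J

-7.1e-19


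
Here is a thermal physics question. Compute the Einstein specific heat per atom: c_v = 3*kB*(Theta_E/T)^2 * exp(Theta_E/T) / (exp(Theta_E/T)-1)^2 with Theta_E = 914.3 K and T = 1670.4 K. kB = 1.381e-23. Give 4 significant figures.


Step 1: x = Theta_E/T = 914.3/1670.4 = 0.5474
Step 2: x^2 = 0.2996
Step 3: exp(x) = 1.729
Step 4: c_v = 3*1.381e-23*0.2996*1.729/(1.729-1)^2 = 4.041e-23

4.041e-23


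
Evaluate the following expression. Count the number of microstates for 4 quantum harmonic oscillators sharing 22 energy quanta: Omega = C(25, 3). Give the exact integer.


Step 1: Use binomial coefficient C(25, 3)
Step 2: Numerator = 25! / 22!
Step 3: Denominator = 3!
Step 4: Omega = 2300

2300


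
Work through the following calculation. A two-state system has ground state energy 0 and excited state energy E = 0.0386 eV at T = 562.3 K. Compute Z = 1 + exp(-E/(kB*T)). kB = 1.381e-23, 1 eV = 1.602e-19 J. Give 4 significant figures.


Step 1: Compute beta*E = E*eV/(kB*T) = 0.0386*1.602e-19/(1.381e-23*562.3) = 0.7963
Step 2: exp(-beta*E) = exp(-0.7963) = 0.451
Step 3: Z = 1 + 0.451 = 1.451

1.451


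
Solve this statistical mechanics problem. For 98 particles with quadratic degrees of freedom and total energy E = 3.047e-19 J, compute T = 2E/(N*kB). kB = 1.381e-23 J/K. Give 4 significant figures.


Step 1: Numerator = 2*E = 2*3.047e-19 = 6.094e-19 J
Step 2: Denominator = N*kB = 98*1.381e-23 = 1.353e-21
Step 3: T = 6.094e-19 / 1.353e-21 = 450.3 K

450.3


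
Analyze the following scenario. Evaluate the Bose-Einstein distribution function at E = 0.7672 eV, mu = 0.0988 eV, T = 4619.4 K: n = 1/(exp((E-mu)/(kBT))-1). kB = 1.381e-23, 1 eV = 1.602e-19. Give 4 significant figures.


Step 1: (E - mu) = 0.6684 eV
Step 2: x = (E-mu)*eV/(kB*T) = 0.6684*1.602e-19/(1.381e-23*4619.4) = 1.678
Step 3: exp(x) = 5.357
Step 4: n = 1/(exp(x)-1) = 0.2295

0.2295


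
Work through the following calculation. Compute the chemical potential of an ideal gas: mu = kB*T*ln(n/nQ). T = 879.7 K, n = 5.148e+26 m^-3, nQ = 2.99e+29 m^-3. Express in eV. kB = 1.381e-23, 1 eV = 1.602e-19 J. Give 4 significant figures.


Step 1: n/nQ = 5.148e+26/2.99e+29 = 0.001722
Step 2: ln(n/nQ) = -6.364
Step 3: mu = kB*T*ln(n/nQ) = 1.215e-20*-6.364 = -7.732e-20 J
Step 4: Convert to eV: -7.732e-20/1.602e-19 = -0.4826 eV

-0.4826


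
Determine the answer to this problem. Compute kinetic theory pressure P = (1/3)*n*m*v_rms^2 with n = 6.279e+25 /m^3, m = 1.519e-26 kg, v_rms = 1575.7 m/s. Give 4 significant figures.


Step 1: v_rms^2 = 1575.7^2 = 2.483e+06
Step 2: n*m = 6.279e+25*1.519e-26 = 0.9538
Step 3: P = (1/3)*0.9538*2.483e+06 = 7.894e+05 Pa

7.894e+05


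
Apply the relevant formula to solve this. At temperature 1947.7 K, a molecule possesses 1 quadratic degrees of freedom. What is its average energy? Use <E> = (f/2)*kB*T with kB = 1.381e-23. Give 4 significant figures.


Step 1: f/2 = 1/2 = 0.5
Step 2: kB*T = 1.381e-23 * 1947.7 = 2.69e-20
Step 3: <E> = 0.5 * 2.69e-20 = 1.345e-20 J

1.345e-20


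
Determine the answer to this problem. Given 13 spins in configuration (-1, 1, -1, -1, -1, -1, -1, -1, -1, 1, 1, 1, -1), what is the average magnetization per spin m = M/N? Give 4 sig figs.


Step 1: Count up spins (+1): 4, down spins (-1): 9
Step 2: Total magnetization M = 4 - 9 = -5
Step 3: m = M/N = -5/13 = -0.3846

-0.3846


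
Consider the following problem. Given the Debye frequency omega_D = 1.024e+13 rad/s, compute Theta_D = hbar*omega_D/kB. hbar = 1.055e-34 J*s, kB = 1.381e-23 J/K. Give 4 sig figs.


Step 1: hbar*omega_D = 1.055e-34 * 1.024e+13 = 1.08e-21 J
Step 2: Theta_D = 1.08e-21 / 1.381e-23
Step 3: Theta_D = 78.23 K

78.23


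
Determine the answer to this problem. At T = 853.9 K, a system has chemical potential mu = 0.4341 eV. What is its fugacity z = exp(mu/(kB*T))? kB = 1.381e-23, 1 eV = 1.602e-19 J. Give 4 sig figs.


Step 1: Convert mu to Joules: 0.4341*1.602e-19 = 6.954e-20 J
Step 2: kB*T = 1.381e-23*853.9 = 1.179e-20 J
Step 3: mu/(kB*T) = 5.897
Step 4: z = exp(5.897) = 364

364


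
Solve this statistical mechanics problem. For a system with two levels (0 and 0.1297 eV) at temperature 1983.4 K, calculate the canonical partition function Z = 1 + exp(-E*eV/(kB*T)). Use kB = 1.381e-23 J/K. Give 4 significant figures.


Step 1: Compute beta*E = E*eV/(kB*T) = 0.1297*1.602e-19/(1.381e-23*1983.4) = 0.7586
Step 2: exp(-beta*E) = exp(-0.7586) = 0.4683
Step 3: Z = 1 + 0.4683 = 1.468

1.468


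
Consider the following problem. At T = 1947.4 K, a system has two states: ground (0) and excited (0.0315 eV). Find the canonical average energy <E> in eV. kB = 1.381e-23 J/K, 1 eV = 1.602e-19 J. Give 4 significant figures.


Step 1: beta*E = 0.0315*1.602e-19/(1.381e-23*1947.4) = 0.1876
Step 2: exp(-beta*E) = 0.8289
Step 3: <E> = 0.0315*0.8289/(1+0.8289) = 0.01428 eV

0.01428


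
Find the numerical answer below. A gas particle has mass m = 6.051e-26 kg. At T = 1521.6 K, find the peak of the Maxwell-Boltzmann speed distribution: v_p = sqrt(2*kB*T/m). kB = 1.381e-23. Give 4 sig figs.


Step 1: Numerator = 2*kB*T = 2*1.381e-23*1521.6 = 4.203e-20
Step 2: Ratio = 4.203e-20 / 6.051e-26 = 6.945e+05
Step 3: v_p = sqrt(6.945e+05) = 833.4 m/s

833.4


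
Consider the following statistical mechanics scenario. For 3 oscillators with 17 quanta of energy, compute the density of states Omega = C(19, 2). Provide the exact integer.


Step 1: Use binomial coefficient C(19, 2)
Step 2: Numerator = 19! / 17!
Step 3: Denominator = 2!
Step 4: Omega = 171

171


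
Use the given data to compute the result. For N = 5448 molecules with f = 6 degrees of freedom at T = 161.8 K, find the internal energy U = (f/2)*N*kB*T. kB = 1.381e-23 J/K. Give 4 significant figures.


Step 1: f/2 = 6/2 = 3.0
Step 2: N*kB*T = 5448*1.381e-23*161.8 = 1.217e-17
Step 3: U = 3.0 * 1.217e-17 = 3.652e-17 J

3.652e-17


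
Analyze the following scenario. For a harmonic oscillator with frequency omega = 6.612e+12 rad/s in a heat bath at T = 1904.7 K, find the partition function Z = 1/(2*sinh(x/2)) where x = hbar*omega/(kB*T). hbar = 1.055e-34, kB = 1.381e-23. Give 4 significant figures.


Step 1: Compute x = hbar*omega/(kB*T) = 1.055e-34*6.612e+12/(1.381e-23*1904.7) = 0.02652
Step 2: x/2 = 0.01326
Step 3: sinh(x/2) = 0.01326
Step 4: Z = 1/(2*0.01326) = 37.71

37.71


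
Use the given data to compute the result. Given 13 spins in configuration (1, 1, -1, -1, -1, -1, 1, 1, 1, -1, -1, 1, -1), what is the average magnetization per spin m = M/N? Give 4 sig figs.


Step 1: Count up spins (+1): 6, down spins (-1): 7
Step 2: Total magnetization M = 6 - 7 = -1
Step 3: m = M/N = -1/13 = -0.07692

-0.07692


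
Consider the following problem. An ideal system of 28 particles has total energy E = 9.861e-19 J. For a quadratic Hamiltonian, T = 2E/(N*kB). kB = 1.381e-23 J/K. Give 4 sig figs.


Step 1: Numerator = 2*E = 2*9.861e-19 = 1.972e-18 J
Step 2: Denominator = N*kB = 28*1.381e-23 = 3.867e-22
Step 3: T = 1.972e-18 / 3.867e-22 = 5100 K

5100


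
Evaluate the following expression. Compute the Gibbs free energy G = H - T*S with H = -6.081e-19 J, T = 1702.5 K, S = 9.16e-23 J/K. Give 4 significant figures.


Step 1: T*S = 1702.5 * 9.16e-23 = 1.559e-19 J
Step 2: G = H - T*S = -6.081e-19 - 1.559e-19
Step 3: G = -7.64e-19 J

-7.64e-19


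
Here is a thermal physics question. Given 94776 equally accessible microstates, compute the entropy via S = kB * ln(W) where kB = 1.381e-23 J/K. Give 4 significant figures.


Step 1: ln(W) = ln(94776) = 11.46
Step 2: S = kB * ln(W) = 1.381e-23 * 11.46
Step 3: S = 1.583e-22 J/K

1.583e-22


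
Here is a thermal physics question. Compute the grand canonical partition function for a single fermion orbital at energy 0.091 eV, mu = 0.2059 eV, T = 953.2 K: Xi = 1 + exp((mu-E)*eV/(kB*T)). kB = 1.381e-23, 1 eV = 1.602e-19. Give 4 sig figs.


Step 1: (mu - E) = 0.2059 - 0.091 = 0.1149 eV
Step 2: x = (mu-E)*eV/(kB*T) = 0.1149*1.602e-19/(1.381e-23*953.2) = 1.398
Step 3: exp(x) = 4.048
Step 4: Xi = 1 + 4.048 = 5.048

5.048


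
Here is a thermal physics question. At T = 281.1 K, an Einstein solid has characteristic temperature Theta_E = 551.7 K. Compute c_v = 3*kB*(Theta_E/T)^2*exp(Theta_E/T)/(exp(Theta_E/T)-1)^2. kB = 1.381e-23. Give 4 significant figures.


Step 1: x = Theta_E/T = 551.7/281.1 = 1.963
Step 2: x^2 = 3.852
Step 3: exp(x) = 7.118
Step 4: c_v = 3*1.381e-23*3.852*7.118/(7.118-1)^2 = 3.035e-23

3.035e-23


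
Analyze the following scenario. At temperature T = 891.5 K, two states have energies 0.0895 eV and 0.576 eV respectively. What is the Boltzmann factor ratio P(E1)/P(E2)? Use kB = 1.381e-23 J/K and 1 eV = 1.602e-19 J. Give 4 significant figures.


Step 1: Compute energy difference dE = E1 - E2 = 0.0895 - 0.576 = -0.4865 eV
Step 2: Convert to Joules: dE_J = -0.4865 * 1.602e-19 = -7.794e-20 J
Step 3: Compute exponent = -dE_J / (kB * T) = -(-7.794e-20) / (1.381e-23 * 891.5) = 6.33
Step 4: P(E1)/P(E2) = exp(6.33) = 561.4

561.4


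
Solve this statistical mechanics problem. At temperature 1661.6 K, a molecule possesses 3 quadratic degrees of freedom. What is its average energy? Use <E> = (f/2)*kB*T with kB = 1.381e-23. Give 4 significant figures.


Step 1: f/2 = 3/2 = 1.5
Step 2: kB*T = 1.381e-23 * 1661.6 = 2.295e-20
Step 3: <E> = 1.5 * 2.295e-20 = 3.442e-20 J

3.442e-20


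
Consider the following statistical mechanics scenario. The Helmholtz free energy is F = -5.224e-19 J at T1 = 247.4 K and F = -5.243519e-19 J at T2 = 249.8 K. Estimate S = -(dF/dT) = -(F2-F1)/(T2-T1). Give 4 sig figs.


Step 1: dF = F2 - F1 = -5.243519e-19 - (-5.224e-19) = -1.9519e-21 J
Step 2: dT = T2 - T1 = 249.8 - 247.4 = 2.4 K
Step 3: S = -dF/dT = -(-1.9519e-21)/2.4 = 8.133e-22 J/K

8.133e-22


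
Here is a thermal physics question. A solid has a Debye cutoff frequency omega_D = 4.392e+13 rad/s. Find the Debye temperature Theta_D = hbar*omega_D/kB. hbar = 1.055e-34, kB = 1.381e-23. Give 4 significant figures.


Step 1: hbar*omega_D = 1.055e-34 * 4.392e+13 = 4.634e-21 J
Step 2: Theta_D = 4.634e-21 / 1.381e-23
Step 3: Theta_D = 335.5 K

335.5


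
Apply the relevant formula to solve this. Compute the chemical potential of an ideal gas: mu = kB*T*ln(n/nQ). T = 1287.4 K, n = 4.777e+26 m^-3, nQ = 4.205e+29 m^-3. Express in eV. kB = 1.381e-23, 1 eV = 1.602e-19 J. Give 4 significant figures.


Step 1: n/nQ = 4.777e+26/4.205e+29 = 0.001136
Step 2: ln(n/nQ) = -6.78
Step 3: mu = kB*T*ln(n/nQ) = 1.778e-20*-6.78 = -1.205e-19 J
Step 4: Convert to eV: -1.205e-19/1.602e-19 = -0.7525 eV

-0.7525


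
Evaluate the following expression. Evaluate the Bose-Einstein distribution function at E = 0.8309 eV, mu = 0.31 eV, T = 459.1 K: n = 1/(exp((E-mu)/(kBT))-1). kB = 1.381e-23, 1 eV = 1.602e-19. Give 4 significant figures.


Step 1: (E - mu) = 0.5209 eV
Step 2: x = (E-mu)*eV/(kB*T) = 0.5209*1.602e-19/(1.381e-23*459.1) = 13.16
Step 3: exp(x) = 5.201e+05
Step 4: n = 1/(exp(x)-1) = 1.923e-06

1.923e-06


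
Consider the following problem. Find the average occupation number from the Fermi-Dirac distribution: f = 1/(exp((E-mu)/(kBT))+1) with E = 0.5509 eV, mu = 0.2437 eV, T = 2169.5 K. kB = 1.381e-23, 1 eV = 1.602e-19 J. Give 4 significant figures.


Step 1: (E - mu) = 0.5509 - 0.2437 = 0.3072 eV
Step 2: Convert: (E-mu)*eV = 4.921e-20 J
Step 3: x = (E-mu)*eV/(kB*T) = 1.643
Step 4: f = 1/(exp(1.643)+1) = 0.1621

0.1621


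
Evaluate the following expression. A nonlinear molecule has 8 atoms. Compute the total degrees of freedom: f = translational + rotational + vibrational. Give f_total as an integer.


Step 1: Translational DOF = 3
Step 2: Rotational DOF (nonlinear) = 3
Step 3: Vibrational DOF = 3*8 - 6 = 18
Step 4: Total = 3 + 3 + 18 = 24

24


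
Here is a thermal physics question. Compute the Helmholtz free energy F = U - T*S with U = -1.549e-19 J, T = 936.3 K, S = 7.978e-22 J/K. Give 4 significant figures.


Step 1: T*S = 936.3 * 7.978e-22 = 7.47e-19 J
Step 2: F = U - T*S = -1.549e-19 - 7.47e-19
Step 3: F = -9.019e-19 J

-9.019e-19


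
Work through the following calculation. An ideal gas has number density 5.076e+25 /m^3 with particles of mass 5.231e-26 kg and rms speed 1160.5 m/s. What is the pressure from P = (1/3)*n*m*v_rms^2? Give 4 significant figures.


Step 1: v_rms^2 = 1160.5^2 = 1.347e+06
Step 2: n*m = 5.076e+25*5.231e-26 = 2.655
Step 3: P = (1/3)*2.655*1.347e+06 = 1.192e+06 Pa

1.192e+06


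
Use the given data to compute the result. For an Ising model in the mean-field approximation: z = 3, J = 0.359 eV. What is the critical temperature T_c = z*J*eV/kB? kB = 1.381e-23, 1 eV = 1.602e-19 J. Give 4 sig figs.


Step 1: z*J = 3*0.359 = 1.077 eV
Step 2: Convert to Joules: 1.077*1.602e-19 = 1.725e-19 J
Step 3: T_c = 1.725e-19 / 1.381e-23 = 1.249e+04 K

1.249e+04


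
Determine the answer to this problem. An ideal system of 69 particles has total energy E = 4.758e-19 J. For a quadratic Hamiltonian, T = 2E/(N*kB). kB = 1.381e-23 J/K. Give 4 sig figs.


Step 1: Numerator = 2*E = 2*4.758e-19 = 9.516e-19 J
Step 2: Denominator = N*kB = 69*1.381e-23 = 9.529e-22
Step 3: T = 9.516e-19 / 9.529e-22 = 998.6 K

998.6


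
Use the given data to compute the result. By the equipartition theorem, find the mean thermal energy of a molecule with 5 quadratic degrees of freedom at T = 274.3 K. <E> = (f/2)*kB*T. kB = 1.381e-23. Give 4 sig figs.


Step 1: f/2 = 5/2 = 2.5
Step 2: kB*T = 1.381e-23 * 274.3 = 3.788e-21
Step 3: <E> = 2.5 * 3.788e-21 = 9.47e-21 J

9.47e-21


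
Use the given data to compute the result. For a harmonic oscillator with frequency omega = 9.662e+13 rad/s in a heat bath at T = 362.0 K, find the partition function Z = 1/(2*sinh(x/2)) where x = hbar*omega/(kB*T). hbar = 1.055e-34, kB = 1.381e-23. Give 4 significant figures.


Step 1: Compute x = hbar*omega/(kB*T) = 1.055e-34*9.662e+13/(1.381e-23*362.0) = 2.039
Step 2: x/2 = 1.02
Step 3: sinh(x/2) = 1.206
Step 4: Z = 1/(2*1.206) = 0.4148

0.4148


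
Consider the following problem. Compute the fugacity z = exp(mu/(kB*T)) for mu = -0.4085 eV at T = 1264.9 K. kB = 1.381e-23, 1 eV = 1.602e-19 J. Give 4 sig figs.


Step 1: Convert mu to Joules: -0.4085*1.602e-19 = -6.544e-20 J
Step 2: kB*T = 1.381e-23*1264.9 = 1.747e-20 J
Step 3: mu/(kB*T) = -3.746
Step 4: z = exp(-3.746) = 0.0236

0.0236


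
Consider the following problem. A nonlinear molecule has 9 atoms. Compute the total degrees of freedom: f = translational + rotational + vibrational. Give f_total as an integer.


Step 1: Translational DOF = 3
Step 2: Rotational DOF (nonlinear) = 3
Step 3: Vibrational DOF = 3*9 - 6 = 21
Step 4: Total = 3 + 3 + 21 = 27

27


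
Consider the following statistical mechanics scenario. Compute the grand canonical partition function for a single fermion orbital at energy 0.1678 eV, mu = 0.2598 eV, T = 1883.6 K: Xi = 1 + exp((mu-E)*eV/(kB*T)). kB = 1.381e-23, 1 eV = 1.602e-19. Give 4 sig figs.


Step 1: (mu - E) = 0.2598 - 0.1678 = 0.092 eV
Step 2: x = (mu-E)*eV/(kB*T) = 0.092*1.602e-19/(1.381e-23*1883.6) = 0.5666
Step 3: exp(x) = 1.762
Step 4: Xi = 1 + 1.762 = 2.762

2.762


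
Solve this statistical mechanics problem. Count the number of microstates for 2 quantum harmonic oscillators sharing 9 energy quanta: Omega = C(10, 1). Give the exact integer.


Step 1: Use binomial coefficient C(10, 1)
Step 2: Numerator = 10! / 9!
Step 3: Denominator = 1!
Step 4: Omega = 10

10


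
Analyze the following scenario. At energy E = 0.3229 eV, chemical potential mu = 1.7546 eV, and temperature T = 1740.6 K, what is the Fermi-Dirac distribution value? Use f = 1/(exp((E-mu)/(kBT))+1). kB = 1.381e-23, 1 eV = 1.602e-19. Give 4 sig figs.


Step 1: (E - mu) = 0.3229 - 1.7546 = -1.432 eV
Step 2: Convert: (E-mu)*eV = -2.294e-19 J
Step 3: x = (E-mu)*eV/(kB*T) = -9.542
Step 4: f = 1/(exp(-9.542)+1) = 0.9999

0.9999


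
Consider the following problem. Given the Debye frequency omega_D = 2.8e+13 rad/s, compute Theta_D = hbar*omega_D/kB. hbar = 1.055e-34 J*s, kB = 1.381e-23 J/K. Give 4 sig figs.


Step 1: hbar*omega_D = 1.055e-34 * 2.8e+13 = 2.954e-21 J
Step 2: Theta_D = 2.954e-21 / 1.381e-23
Step 3: Theta_D = 213.9 K

213.9


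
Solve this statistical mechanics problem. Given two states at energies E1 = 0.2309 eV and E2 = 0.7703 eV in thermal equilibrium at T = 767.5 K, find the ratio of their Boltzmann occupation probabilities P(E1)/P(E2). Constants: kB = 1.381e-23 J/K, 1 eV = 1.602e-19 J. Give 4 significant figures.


Step 1: Compute energy difference dE = E1 - E2 = 0.2309 - 0.7703 = -0.5394 eV
Step 2: Convert to Joules: dE_J = -0.5394 * 1.602e-19 = -8.641e-20 J
Step 3: Compute exponent = -dE_J / (kB * T) = -(-8.641e-20) / (1.381e-23 * 767.5) = 8.153
Step 4: P(E1)/P(E2) = exp(8.153) = 3473

3473


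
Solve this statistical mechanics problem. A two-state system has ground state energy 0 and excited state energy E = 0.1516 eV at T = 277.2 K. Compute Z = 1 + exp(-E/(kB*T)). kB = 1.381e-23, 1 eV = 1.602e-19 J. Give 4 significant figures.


Step 1: Compute beta*E = E*eV/(kB*T) = 0.1516*1.602e-19/(1.381e-23*277.2) = 6.344
Step 2: exp(-beta*E) = exp(-6.344) = 0.001757
Step 3: Z = 1 + 0.001757 = 1.002

1.002


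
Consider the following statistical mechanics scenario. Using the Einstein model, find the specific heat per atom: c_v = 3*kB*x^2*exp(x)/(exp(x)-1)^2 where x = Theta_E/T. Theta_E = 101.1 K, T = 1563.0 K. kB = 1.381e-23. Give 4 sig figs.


Step 1: x = Theta_E/T = 101.1/1563.0 = 0.06468
Step 2: x^2 = 0.004184
Step 3: exp(x) = 1.067
Step 4: c_v = 3*1.381e-23*0.004184*1.067/(1.067-1)^2 = 4.142e-23

4.142e-23


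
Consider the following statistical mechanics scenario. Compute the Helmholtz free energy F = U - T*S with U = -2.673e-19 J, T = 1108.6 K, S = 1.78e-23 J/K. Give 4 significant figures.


Step 1: T*S = 1108.6 * 1.78e-23 = 1.973e-20 J
Step 2: F = U - T*S = -2.673e-19 - 1.973e-20
Step 3: F = -2.87e-19 J

-2.87e-19


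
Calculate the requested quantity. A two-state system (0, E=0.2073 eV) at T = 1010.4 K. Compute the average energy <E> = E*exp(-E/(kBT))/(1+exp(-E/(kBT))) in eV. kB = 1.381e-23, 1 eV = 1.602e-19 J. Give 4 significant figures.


Step 1: beta*E = 0.2073*1.602e-19/(1.381e-23*1010.4) = 2.38
Step 2: exp(-beta*E) = 0.09255
Step 3: <E> = 0.2073*0.09255/(1+0.09255) = 0.01756 eV

0.01756


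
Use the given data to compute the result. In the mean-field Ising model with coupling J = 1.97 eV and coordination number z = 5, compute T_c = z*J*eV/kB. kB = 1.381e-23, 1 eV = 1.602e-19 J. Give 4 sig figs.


Step 1: z*J = 5*1.97 = 9.85 eV
Step 2: Convert to Joules: 9.85*1.602e-19 = 1.578e-18 J
Step 3: T_c = 1.578e-18 / 1.381e-23 = 1.143e+05 K

1.143e+05


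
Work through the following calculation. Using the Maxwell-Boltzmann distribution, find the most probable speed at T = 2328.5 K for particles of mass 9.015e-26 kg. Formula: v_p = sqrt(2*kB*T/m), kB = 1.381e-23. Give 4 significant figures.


Step 1: Numerator = 2*kB*T = 2*1.381e-23*2328.5 = 6.431e-20
Step 2: Ratio = 6.431e-20 / 9.015e-26 = 7.134e+05
Step 3: v_p = sqrt(7.134e+05) = 844.6 m/s

844.6


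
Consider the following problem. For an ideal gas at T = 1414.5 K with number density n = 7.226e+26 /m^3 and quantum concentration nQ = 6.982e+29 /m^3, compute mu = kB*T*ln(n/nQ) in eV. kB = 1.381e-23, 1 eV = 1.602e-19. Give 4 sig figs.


Step 1: n/nQ = 7.226e+26/6.982e+29 = 0.001035
Step 2: ln(n/nQ) = -6.873
Step 3: mu = kB*T*ln(n/nQ) = 1.953e-20*-6.873 = -1.343e-19 J
Step 4: Convert to eV: -1.343e-19/1.602e-19 = -0.8381 eV

-0.8381


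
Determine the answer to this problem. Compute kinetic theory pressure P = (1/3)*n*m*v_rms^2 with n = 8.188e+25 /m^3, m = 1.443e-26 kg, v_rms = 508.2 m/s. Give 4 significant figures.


Step 1: v_rms^2 = 508.2^2 = 2.583e+05
Step 2: n*m = 8.188e+25*1.443e-26 = 1.182
Step 3: P = (1/3)*1.182*2.583e+05 = 1.017e+05 Pa

1.017e+05


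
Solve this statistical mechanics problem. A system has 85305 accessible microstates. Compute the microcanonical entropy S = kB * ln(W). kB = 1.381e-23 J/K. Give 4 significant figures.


Step 1: ln(W) = ln(85305) = 11.35
Step 2: S = kB * ln(W) = 1.381e-23 * 11.35
Step 3: S = 1.568e-22 J/K

1.568e-22


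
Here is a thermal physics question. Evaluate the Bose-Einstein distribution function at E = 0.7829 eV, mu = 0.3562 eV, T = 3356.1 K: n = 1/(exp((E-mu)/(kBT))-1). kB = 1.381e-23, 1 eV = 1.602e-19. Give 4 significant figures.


Step 1: (E - mu) = 0.4267 eV
Step 2: x = (E-mu)*eV/(kB*T) = 0.4267*1.602e-19/(1.381e-23*3356.1) = 1.475
Step 3: exp(x) = 4.371
Step 4: n = 1/(exp(x)-1) = 0.2967

0.2967


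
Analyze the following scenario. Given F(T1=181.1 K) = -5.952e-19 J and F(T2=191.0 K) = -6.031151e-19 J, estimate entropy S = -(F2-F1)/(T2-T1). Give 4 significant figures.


Step 1: dF = F2 - F1 = -6.031151e-19 - (-5.952e-19) = -7.9151e-21 J
Step 2: dT = T2 - T1 = 191.0 - 181.1 = 9.9 K
Step 3: S = -dF/dT = -(-7.9151e-21)/9.9 = 7.995e-22 J/K

7.995e-22


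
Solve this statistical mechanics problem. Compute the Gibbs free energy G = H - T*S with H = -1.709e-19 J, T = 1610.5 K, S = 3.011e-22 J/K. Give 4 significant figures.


Step 1: T*S = 1610.5 * 3.011e-22 = 4.849e-19 J
Step 2: G = H - T*S = -1.709e-19 - 4.849e-19
Step 3: G = -6.558e-19 J

-6.558e-19


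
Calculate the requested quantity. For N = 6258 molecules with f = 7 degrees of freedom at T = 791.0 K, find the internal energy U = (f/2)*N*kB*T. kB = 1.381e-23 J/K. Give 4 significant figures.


Step 1: f/2 = 7/2 = 3.5
Step 2: N*kB*T = 6258*1.381e-23*791.0 = 6.836e-17
Step 3: U = 3.5 * 6.836e-17 = 2.393e-16 J

2.393e-16


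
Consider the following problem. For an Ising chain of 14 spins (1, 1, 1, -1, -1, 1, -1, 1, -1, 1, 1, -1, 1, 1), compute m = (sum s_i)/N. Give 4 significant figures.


Step 1: Count up spins (+1): 9, down spins (-1): 5
Step 2: Total magnetization M = 9 - 5 = 4
Step 3: m = M/N = 4/14 = 0.2857

0.2857


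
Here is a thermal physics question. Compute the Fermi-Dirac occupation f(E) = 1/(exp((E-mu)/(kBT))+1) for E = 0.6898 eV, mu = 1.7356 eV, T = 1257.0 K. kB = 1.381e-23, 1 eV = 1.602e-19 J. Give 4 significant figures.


Step 1: (E - mu) = 0.6898 - 1.7356 = -1.046 eV
Step 2: Convert: (E-mu)*eV = -1.675e-19 J
Step 3: x = (E-mu)*eV/(kB*T) = -9.651
Step 4: f = 1/(exp(-9.651)+1) = 0.9999

0.9999


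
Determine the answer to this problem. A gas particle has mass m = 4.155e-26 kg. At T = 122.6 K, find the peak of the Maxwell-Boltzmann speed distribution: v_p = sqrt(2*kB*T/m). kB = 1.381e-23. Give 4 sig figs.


Step 1: Numerator = 2*kB*T = 2*1.381e-23*122.6 = 3.386e-21
Step 2: Ratio = 3.386e-21 / 4.155e-26 = 8.15e+04
Step 3: v_p = sqrt(8.15e+04) = 285.5 m/s

285.5


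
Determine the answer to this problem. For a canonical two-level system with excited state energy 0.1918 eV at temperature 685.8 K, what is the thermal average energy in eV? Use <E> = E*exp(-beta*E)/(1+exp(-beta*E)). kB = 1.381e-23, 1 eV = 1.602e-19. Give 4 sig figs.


Step 1: beta*E = 0.1918*1.602e-19/(1.381e-23*685.8) = 3.244
Step 2: exp(-beta*E) = 0.039
Step 3: <E> = 0.1918*0.039/(1+0.039) = 0.007199 eV

0.007199


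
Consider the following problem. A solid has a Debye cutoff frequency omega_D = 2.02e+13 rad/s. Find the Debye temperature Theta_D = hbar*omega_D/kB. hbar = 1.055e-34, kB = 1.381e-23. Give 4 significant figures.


Step 1: hbar*omega_D = 1.055e-34 * 2.02e+13 = 2.131e-21 J
Step 2: Theta_D = 2.131e-21 / 1.381e-23
Step 3: Theta_D = 154.3 K

154.3


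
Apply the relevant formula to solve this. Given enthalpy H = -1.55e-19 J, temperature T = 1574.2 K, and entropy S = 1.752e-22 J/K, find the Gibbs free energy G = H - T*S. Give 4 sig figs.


Step 1: T*S = 1574.2 * 1.752e-22 = 2.758e-19 J
Step 2: G = H - T*S = -1.55e-19 - 2.758e-19
Step 3: G = -4.308e-19 J

-4.308e-19


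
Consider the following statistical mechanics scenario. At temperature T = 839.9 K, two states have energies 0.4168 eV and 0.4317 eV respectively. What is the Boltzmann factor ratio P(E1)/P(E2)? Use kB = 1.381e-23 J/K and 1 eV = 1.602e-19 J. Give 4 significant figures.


Step 1: Compute energy difference dE = E1 - E2 = 0.4168 - 0.4317 = -0.0149 eV
Step 2: Convert to Joules: dE_J = -0.0149 * 1.602e-19 = -2.387e-21 J
Step 3: Compute exponent = -dE_J / (kB * T) = -(-2.387e-21) / (1.381e-23 * 839.9) = 0.2058
Step 4: P(E1)/P(E2) = exp(0.2058) = 1.228

1.228


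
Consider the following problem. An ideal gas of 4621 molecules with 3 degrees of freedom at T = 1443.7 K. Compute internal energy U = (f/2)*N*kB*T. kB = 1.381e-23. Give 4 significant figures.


Step 1: f/2 = 3/2 = 1.5
Step 2: N*kB*T = 4621*1.381e-23*1443.7 = 9.213e-17
Step 3: U = 1.5 * 9.213e-17 = 1.382e-16 J

1.382e-16


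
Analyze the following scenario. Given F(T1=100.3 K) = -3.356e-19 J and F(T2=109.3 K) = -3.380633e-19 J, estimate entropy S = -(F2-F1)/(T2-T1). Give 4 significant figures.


Step 1: dF = F2 - F1 = -3.380633e-19 - (-3.356e-19) = -2.4633e-21 J
Step 2: dT = T2 - T1 = 109.3 - 100.3 = 9 K
Step 3: S = -dF/dT = -(-2.4633e-21)/9 = 2.737e-22 J/K

2.737e-22


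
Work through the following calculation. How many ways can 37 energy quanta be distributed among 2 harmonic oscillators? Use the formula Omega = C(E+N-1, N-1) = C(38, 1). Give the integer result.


Step 1: Use binomial coefficient C(38, 1)
Step 2: Numerator = 38! / 37!
Step 3: Denominator = 1!
Step 4: Omega = 38

38


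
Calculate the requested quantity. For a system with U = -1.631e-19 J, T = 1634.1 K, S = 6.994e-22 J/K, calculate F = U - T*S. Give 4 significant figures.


Step 1: T*S = 1634.1 * 6.994e-22 = 1.143e-18 J
Step 2: F = U - T*S = -1.631e-19 - 1.143e-18
Step 3: F = -1.306e-18 J

-1.306e-18


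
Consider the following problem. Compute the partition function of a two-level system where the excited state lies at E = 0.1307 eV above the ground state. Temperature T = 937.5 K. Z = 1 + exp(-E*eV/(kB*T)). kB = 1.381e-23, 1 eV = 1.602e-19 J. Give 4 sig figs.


Step 1: Compute beta*E = E*eV/(kB*T) = 0.1307*1.602e-19/(1.381e-23*937.5) = 1.617
Step 2: exp(-beta*E) = exp(-1.617) = 0.1984
Step 3: Z = 1 + 0.1984 = 1.198

1.198


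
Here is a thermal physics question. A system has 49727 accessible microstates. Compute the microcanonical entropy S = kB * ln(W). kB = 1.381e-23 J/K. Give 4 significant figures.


Step 1: ln(W) = ln(49727) = 10.81
Step 2: S = kB * ln(W) = 1.381e-23 * 10.81
Step 3: S = 1.493e-22 J/K

1.493e-22


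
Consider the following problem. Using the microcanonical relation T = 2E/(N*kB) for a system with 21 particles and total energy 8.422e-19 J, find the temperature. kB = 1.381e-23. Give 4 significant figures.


Step 1: Numerator = 2*E = 2*8.422e-19 = 1.684e-18 J
Step 2: Denominator = N*kB = 21*1.381e-23 = 2.9e-22
Step 3: T = 1.684e-18 / 2.9e-22 = 5808 K

5808


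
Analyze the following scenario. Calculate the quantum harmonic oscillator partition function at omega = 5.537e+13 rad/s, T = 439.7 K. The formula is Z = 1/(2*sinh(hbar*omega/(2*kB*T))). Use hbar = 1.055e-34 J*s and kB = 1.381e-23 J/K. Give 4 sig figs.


Step 1: Compute x = hbar*omega/(kB*T) = 1.055e-34*5.537e+13/(1.381e-23*439.7) = 0.962
Step 2: x/2 = 0.481
Step 3: sinh(x/2) = 0.4998
Step 4: Z = 1/(2*0.4998) = 1

1


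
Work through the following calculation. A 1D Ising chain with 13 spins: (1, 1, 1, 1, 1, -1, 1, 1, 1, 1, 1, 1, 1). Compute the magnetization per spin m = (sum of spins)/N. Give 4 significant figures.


Step 1: Count up spins (+1): 12, down spins (-1): 1
Step 2: Total magnetization M = 12 - 1 = 11
Step 3: m = M/N = 11/13 = 0.8462

0.8462


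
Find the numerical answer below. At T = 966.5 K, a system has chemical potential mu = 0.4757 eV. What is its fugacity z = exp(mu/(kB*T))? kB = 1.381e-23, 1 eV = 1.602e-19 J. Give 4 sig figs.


Step 1: Convert mu to Joules: 0.4757*1.602e-19 = 7.621e-20 J
Step 2: kB*T = 1.381e-23*966.5 = 1.335e-20 J
Step 3: mu/(kB*T) = 5.71
Step 4: z = exp(5.71) = 301.7

301.7


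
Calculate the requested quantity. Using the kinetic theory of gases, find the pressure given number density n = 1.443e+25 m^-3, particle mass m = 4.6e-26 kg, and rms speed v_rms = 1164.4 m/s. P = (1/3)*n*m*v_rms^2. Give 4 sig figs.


Step 1: v_rms^2 = 1164.4^2 = 1.356e+06
Step 2: n*m = 1.443e+25*4.6e-26 = 0.6638
Step 3: P = (1/3)*0.6638*1.356e+06 = 3e+05 Pa

3e+05


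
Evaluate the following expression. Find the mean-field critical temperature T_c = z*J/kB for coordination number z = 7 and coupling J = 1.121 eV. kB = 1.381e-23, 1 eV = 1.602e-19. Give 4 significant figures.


Step 1: z*J = 7*1.121 = 7.847 eV
Step 2: Convert to Joules: 7.847*1.602e-19 = 1.257e-18 J
Step 3: T_c = 1.257e-18 / 1.381e-23 = 9.103e+04 K

9.103e+04


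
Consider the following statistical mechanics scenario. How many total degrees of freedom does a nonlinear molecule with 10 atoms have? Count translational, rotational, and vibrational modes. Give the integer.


Step 1: Translational DOF = 3
Step 2: Rotational DOF (nonlinear) = 3
Step 3: Vibrational DOF = 3*10 - 6 = 24
Step 4: Total = 3 + 3 + 24 = 30

30


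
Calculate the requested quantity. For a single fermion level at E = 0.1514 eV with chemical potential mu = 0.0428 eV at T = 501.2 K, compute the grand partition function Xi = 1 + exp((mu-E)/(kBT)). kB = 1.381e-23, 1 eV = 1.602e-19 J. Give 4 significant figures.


Step 1: (mu - E) = 0.0428 - 0.1514 = -0.1086 eV
Step 2: x = (mu-E)*eV/(kB*T) = -0.1086*1.602e-19/(1.381e-23*501.2) = -2.514
Step 3: exp(x) = 0.08098
Step 4: Xi = 1 + 0.08098 = 1.081

1.081


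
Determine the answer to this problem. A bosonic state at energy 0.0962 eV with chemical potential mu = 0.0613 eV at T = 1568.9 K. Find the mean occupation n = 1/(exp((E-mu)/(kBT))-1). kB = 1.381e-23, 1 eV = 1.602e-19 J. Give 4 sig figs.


Step 1: (E - mu) = 0.0349 eV
Step 2: x = (E-mu)*eV/(kB*T) = 0.0349*1.602e-19/(1.381e-23*1568.9) = 0.258
Step 3: exp(x) = 1.294
Step 4: n = 1/(exp(x)-1) = 3.397

3.397


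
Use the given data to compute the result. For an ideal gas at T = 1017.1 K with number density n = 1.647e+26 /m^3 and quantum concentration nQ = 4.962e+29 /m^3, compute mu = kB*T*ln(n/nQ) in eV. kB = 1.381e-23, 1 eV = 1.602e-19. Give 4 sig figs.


Step 1: n/nQ = 1.647e+26/4.962e+29 = 0.0003319
Step 2: ln(n/nQ) = -8.011
Step 3: mu = kB*T*ln(n/nQ) = 1.405e-20*-8.011 = -1.125e-19 J
Step 4: Convert to eV: -1.125e-19/1.602e-19 = -0.7024 eV

-0.7024


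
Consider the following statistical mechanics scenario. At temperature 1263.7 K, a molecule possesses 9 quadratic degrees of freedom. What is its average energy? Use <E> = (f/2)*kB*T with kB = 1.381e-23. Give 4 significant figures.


Step 1: f/2 = 9/2 = 4.5
Step 2: kB*T = 1.381e-23 * 1263.7 = 1.745e-20
Step 3: <E> = 4.5 * 1.745e-20 = 7.853e-20 J

7.853e-20


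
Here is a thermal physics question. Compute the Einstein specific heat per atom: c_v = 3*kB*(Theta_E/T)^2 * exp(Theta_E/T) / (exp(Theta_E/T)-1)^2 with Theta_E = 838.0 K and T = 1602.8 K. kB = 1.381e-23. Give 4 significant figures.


Step 1: x = Theta_E/T = 838.0/1602.8 = 0.5228
Step 2: x^2 = 0.2734
Step 3: exp(x) = 1.687
Step 4: c_v = 3*1.381e-23*0.2734*1.687/(1.687-1)^2 = 4.05e-23

4.05e-23


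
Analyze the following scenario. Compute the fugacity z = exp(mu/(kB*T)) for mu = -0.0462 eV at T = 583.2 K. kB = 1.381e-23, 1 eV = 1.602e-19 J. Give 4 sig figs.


Step 1: Convert mu to Joules: -0.0462*1.602e-19 = -7.401e-21 J
Step 2: kB*T = 1.381e-23*583.2 = 8.054e-21 J
Step 3: mu/(kB*T) = -0.919
Step 4: z = exp(-0.919) = 0.3989

0.3989


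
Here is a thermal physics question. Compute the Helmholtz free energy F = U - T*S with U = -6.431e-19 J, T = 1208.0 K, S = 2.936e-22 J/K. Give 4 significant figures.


Step 1: T*S = 1208.0 * 2.936e-22 = 3.547e-19 J
Step 2: F = U - T*S = -6.431e-19 - 3.547e-19
Step 3: F = -9.978e-19 J

-9.978e-19


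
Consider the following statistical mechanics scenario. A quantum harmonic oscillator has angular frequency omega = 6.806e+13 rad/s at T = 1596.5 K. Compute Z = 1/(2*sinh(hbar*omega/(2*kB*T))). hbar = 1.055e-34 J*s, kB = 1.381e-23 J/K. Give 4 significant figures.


Step 1: Compute x = hbar*omega/(kB*T) = 1.055e-34*6.806e+13/(1.381e-23*1596.5) = 0.3257
Step 2: x/2 = 0.1628
Step 3: sinh(x/2) = 0.1636
Step 4: Z = 1/(2*0.1636) = 3.057

3.057


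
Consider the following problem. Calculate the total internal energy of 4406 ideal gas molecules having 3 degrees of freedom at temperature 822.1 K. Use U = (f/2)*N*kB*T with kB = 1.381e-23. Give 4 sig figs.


Step 1: f/2 = 3/2 = 1.5
Step 2: N*kB*T = 4406*1.381e-23*822.1 = 5.002e-17
Step 3: U = 1.5 * 5.002e-17 = 7.503e-17 J

7.503e-17


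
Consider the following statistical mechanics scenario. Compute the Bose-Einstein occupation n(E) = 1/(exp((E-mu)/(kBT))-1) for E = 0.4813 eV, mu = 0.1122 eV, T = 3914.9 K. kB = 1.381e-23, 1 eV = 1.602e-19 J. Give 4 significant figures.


Step 1: (E - mu) = 0.3691 eV
Step 2: x = (E-mu)*eV/(kB*T) = 0.3691*1.602e-19/(1.381e-23*3914.9) = 1.094
Step 3: exp(x) = 2.985
Step 4: n = 1/(exp(x)-1) = 0.5037

0.5037


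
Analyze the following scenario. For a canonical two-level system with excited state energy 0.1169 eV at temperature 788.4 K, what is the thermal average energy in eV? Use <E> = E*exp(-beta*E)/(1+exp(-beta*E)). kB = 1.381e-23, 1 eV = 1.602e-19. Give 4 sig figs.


Step 1: beta*E = 0.1169*1.602e-19/(1.381e-23*788.4) = 1.72
Step 2: exp(-beta*E) = 0.1791
Step 3: <E> = 0.1169*0.1791/(1+0.1791) = 0.01775 eV

0.01775


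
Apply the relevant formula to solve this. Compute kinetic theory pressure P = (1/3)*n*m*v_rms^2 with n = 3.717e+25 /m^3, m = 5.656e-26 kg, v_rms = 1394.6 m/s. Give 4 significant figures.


Step 1: v_rms^2 = 1394.6^2 = 1.945e+06
Step 2: n*m = 3.717e+25*5.656e-26 = 2.102
Step 3: P = (1/3)*2.102*1.945e+06 = 1.363e+06 Pa

1.363e+06


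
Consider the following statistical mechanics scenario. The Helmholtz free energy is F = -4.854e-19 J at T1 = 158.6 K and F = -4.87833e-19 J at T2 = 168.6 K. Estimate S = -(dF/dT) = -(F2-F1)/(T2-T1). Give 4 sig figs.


Step 1: dF = F2 - F1 = -4.87833e-19 - (-4.854e-19) = -2.433e-21 J
Step 2: dT = T2 - T1 = 168.6 - 158.6 = 10 K
Step 3: S = -dF/dT = -(-2.433e-21)/10 = 2.433e-22 J/K

2.433e-22


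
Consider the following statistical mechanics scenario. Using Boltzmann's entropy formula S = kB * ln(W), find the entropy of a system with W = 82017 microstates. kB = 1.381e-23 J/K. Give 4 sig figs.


Step 1: ln(W) = ln(82017) = 11.31
Step 2: S = kB * ln(W) = 1.381e-23 * 11.31
Step 3: S = 1.563e-22 J/K

1.563e-22


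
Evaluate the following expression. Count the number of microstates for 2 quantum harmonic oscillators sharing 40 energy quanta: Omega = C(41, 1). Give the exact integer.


Step 1: Use binomial coefficient C(41, 1)
Step 2: Numerator = 41! / 40!
Step 3: Denominator = 1!
Step 4: Omega = 41

41


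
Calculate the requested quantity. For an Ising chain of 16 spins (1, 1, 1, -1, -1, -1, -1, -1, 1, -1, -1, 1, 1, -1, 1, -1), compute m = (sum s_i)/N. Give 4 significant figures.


Step 1: Count up spins (+1): 7, down spins (-1): 9
Step 2: Total magnetization M = 7 - 9 = -2
Step 3: m = M/N = -2/16 = -0.125

-0.125


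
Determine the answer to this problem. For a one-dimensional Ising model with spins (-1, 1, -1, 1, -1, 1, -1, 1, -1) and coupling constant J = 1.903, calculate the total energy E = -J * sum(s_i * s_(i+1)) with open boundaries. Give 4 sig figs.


Step 1: Nearest-neighbor products: -1, -1, -1, -1, -1, -1, -1, -1
Step 2: Sum of products = -8
Step 3: E = -1.903 * -8 = 15.22

15.22


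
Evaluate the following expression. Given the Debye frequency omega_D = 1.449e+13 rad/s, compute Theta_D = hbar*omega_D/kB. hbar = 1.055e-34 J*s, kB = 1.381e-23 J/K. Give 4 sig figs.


Step 1: hbar*omega_D = 1.055e-34 * 1.449e+13 = 1.529e-21 J
Step 2: Theta_D = 1.529e-21 / 1.381e-23
Step 3: Theta_D = 110.7 K

110.7


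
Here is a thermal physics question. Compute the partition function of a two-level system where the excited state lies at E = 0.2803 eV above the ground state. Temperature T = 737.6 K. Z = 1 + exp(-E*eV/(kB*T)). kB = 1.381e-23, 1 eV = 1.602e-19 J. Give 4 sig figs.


Step 1: Compute beta*E = E*eV/(kB*T) = 0.2803*1.602e-19/(1.381e-23*737.6) = 4.408
Step 2: exp(-beta*E) = exp(-4.408) = 0.01218
Step 3: Z = 1 + 0.01218 = 1.012

1.012


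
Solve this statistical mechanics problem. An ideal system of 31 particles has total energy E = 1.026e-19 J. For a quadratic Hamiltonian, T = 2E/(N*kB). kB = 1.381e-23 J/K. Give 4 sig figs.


Step 1: Numerator = 2*E = 2*1.026e-19 = 2.052e-19 J
Step 2: Denominator = N*kB = 31*1.381e-23 = 4.281e-22
Step 3: T = 2.052e-19 / 4.281e-22 = 479.3 K

479.3
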